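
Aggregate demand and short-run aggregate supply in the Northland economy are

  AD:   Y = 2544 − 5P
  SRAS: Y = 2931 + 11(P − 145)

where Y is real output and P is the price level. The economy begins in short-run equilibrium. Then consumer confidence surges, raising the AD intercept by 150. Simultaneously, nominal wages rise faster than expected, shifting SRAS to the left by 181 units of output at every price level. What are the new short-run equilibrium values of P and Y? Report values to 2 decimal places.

After both shocks: AD is Y = 2694 − 5P and SRAS is Y = 1155 + 11P.
Setting them equal: 1539 = 16P, so P = 96.19.
Substituting into AD, Y = 2213.06.

P = 96.19, Y = 2213.06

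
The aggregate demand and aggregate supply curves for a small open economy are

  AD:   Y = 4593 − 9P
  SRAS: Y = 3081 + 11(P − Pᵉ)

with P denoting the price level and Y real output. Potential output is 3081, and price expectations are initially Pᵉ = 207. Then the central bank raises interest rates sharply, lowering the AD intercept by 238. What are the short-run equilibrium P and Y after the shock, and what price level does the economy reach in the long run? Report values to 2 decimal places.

Short run: P = 177.55, Y = 2757.05. Long run: P = 141.56.

AD shifts left: new AD is Y = 4355 − 9P. With Pᵉ = 207, SRAS is Y = 804 + 11P.
Short run: 4355 − 9P = 804 + 11P gives 3551 = 20P, so P = 177.55 and Y = 4355 − 9P = 2757.05.
Y = 2757.05 is below potential 3081; expectations adjust and SRAS shifts right until Y = 3081.
Long run: on the new AD curve, 3081 = 4355 − 9P gives P = 141.56.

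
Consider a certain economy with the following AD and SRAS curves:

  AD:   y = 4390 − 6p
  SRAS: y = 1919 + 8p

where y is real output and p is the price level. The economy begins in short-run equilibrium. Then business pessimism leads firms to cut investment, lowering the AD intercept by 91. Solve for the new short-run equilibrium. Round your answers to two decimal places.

This is a negative demand shock: AD shifts left.
New AD: y = 4299 − 6p.
Set AD = SRAS: 4299 − 6p = 1919 + 8p, so 2380 = 14p and p = 170.00.
Substituting into AD, y = 3279.00.

p = 170.00, y = 3279.00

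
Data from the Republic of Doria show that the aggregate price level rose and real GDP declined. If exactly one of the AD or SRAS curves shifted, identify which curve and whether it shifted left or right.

P rose and Y fell. An AD shift moves P and Y in the same direction; an SRAS shift moves them in opposite directions.
Here P and Y moved in opposite directions, so the SRAS curve shifted.
Since Y fell, SRAS shifted left.

SRAS shifted left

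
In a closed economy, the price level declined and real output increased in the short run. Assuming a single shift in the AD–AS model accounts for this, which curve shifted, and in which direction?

P fell and Y rose. An AD shift moves P and Y in the same direction; an SRAS shift moves them in opposite directions.
Here P and Y moved in opposite directions, so the SRAS curve shifted.
Since Y rose, SRAS shifted right.

SRAS shifted right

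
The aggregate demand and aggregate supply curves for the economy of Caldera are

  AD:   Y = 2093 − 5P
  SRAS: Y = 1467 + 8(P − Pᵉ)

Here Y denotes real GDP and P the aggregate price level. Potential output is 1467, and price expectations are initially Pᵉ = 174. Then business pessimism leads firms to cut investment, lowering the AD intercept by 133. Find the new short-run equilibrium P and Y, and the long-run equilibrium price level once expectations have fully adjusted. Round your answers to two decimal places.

Short run: P = 145.00, Y = 1235.00. Long run: P = 98.60.

AD shifts left: new AD is Y = 1960 − 5P. With Pᵉ = 174, SRAS is Y = 75 + 8P.
Short run: 1960 − 5P = 75 + 8P gives 1885 = 13P, so P = 145.00 and Y = 1960 − 5P = 1235.00.
Y = 1235.00 is below potential 1467; expectations adjust and SRAS shifts right until Y = 1467.
Long run: on the new AD curve, 1467 = 1960 − 5P gives P = 98.60.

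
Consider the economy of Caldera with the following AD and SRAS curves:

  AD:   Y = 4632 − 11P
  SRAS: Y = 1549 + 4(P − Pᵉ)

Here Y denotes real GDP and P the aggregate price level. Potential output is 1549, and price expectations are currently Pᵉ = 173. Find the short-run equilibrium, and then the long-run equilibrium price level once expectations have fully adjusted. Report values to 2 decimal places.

Short run: P = 251.67, Y = 1863.67. Long run: P = 280.27.

Short run: with Pᵉ = 173, SRAS is Y = 857 + 4P. Setting AD = SRAS gives 3775 = 15P, so P = 251.67 and Y = 4632 − 11P = 1863.67.
Output 1863.67 is above potential 1549, so over time expected prices rise and SRAS shifts left until Y returns to 1549.
Long run: Y = 1549 on the AD curve gives 1549 = 4632 − 11P, so P = 280.27.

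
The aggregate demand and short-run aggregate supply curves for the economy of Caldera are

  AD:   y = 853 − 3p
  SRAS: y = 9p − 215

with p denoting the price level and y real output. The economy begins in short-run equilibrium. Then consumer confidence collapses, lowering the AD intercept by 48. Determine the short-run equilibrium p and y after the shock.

This is a negative demand shock: AD shifts left.
New AD: y = 805 − 3p.
Set AD = SRAS: 805 − 3p = 9p − 215, so 1020 = 12p and p = 85.
y = 805 − 3·85 = 550.

p = 85, y = 550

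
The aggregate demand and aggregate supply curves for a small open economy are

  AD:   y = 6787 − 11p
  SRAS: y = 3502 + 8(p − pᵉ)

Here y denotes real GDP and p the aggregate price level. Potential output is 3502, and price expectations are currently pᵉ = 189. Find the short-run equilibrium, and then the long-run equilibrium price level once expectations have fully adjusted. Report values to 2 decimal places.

Short run: with pᵉ = 189, SRAS is y = 1990 + 8p. Setting AD = SRAS gives 4797 = 19p, so p = 252.47 and y = 6787 − 11p = 4009.79.
Output 4009.79 is above potential 3502, so over time expected prices rise and SRAS shifts left until y returns to 3502.
Long run: y = 3502 on the AD curve gives 3502 = 6787 − 11p, so p = 298.64.

Short run: p = 252.47, y = 4009.79. Long run: p = 298.64.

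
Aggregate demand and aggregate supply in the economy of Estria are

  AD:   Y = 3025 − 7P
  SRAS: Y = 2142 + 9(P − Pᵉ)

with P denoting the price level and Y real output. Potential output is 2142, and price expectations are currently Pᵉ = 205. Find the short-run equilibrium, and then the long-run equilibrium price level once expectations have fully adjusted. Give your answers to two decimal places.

Short run: P = 170.50, Y = 1831.50. Long run: P = 126.14.

Short run: with Pᵉ = 205, SRAS is Y = 297 + 9P. Setting AD = SRAS gives 2728 = 16P, so P = 170.50 and Y = 3025 − 7P = 1831.50.
Output 1831.50 is below potential 2142, so over time expected prices fall and SRAS shifts right until Y returns to 2142.
Long run: Y = 2142 on the AD curve gives 2142 = 3025 − 7P, so P = 126.14.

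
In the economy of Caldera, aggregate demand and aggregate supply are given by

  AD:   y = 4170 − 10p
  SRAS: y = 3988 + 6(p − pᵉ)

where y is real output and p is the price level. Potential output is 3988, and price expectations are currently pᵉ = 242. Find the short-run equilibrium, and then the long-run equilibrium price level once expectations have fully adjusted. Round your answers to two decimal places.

Short run: with pᵉ = 242, SRAS is y = 2536 + 6p. Setting AD = SRAS gives 1634 = 16p, so p = 102.13 and y = 4170 − 10p = 3148.75.
Output 3148.75 is below potential 3988, so over time expected prices fall and SRAS shifts right until y returns to 3988.
Long run: y = 3988 on the AD curve gives 3988 = 4170 − 10p, so p = 18.20.

Short run: p = 102.13, y = 3148.75. Long run: p = 18.20.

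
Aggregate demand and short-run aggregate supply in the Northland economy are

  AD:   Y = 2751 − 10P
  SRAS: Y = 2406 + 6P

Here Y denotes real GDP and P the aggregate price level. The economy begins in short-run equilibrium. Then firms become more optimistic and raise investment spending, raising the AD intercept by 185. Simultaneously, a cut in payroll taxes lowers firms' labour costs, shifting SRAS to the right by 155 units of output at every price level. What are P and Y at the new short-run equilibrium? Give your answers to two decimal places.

After both shocks: AD is Y = 2936 − 10P and SRAS is Y = 2561 + 6P.
Setting them equal: 375 = 16P, so P = 23.44.
Substituting into AD, Y = 2701.63.

P = 23.44, Y = 2701.63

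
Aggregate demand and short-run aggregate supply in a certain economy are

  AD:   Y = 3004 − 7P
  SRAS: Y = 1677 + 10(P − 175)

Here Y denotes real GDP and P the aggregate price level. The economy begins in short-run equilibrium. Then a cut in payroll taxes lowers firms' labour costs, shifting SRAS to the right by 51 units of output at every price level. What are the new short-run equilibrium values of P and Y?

This is a positive supply shock: SRAS shifts right.
New SRAS: Y = 10P − 22.
Set AD = SRAS: 3004 − 7P = 10P − 22, so 3026 = 17P and P = 178.
Y = 3004 − 7·178 = 1758.

P = 178, Y = 1758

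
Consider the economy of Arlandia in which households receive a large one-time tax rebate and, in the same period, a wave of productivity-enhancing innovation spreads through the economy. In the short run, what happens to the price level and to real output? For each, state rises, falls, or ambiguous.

Price level: ambiguous; output: rises

The first event is a positive demand shock: AD shifts right, which by itself pushes P up and Y up.
The second is a favourable supply shock: SRAS shifts right, which by itself pushes P down and Y up.
The two shocks push P in opposite directions, so the effect on P is ambiguous. Both shocks push Y up, so Y rises.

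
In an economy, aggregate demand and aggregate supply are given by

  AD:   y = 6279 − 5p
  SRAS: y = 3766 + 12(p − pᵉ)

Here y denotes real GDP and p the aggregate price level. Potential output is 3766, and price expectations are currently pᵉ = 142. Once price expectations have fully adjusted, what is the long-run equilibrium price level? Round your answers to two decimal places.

Short run: with pᵉ = 142, SRAS is y = 2062 + 12p. Setting AD = SRAS gives 4217 = 17p, so p = 248.06 and y = 6279 − 5p = 5038.71.
Output 5038.71 is above potential 3766, so over time expected prices rise and SRAS shifts left until y returns to 3766.
Long run: y = 3766 on the AD curve gives 3766 = 6279 − 5p, so p = 502.60.

Long-run p = 502.60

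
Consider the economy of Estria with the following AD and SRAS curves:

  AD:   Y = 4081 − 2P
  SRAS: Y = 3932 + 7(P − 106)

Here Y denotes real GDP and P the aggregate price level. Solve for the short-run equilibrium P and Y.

Write SRAS as Y = 3932 + 7P − 742 = 3190 + 7P.
Set AD = SRAS: 4081 − 2P = 3190 + 7P, so 891 = 9P and P = 99.
Then Y = 4081 − 2·99 = 3883.

P = 99, Y = 3883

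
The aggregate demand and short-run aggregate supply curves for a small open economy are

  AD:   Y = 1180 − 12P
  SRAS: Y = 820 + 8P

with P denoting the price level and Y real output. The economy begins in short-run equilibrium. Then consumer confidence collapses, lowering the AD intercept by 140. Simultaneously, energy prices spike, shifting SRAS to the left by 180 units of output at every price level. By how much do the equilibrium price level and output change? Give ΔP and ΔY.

After both shocks: AD is Y = 1040 − 12P and SRAS is Y = 640 + 8P.
Setting them equal: 400 = 20P, so P = 20.
Y = 1040 − 12·20 = 800.
Initially P = 18, Y = 964, so ΔP = +2 and ΔY = -164.

ΔP = +2, ΔY = -164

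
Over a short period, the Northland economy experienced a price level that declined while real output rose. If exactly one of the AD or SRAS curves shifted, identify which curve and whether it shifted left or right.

SRAS shifted right

P fell and Y rose. An AD shift moves P and Y in the same direction; an SRAS shift moves them in opposite directions.
Here P and Y moved in opposite directions, so the SRAS curve shifted.
Since Y rose, SRAS shifted right.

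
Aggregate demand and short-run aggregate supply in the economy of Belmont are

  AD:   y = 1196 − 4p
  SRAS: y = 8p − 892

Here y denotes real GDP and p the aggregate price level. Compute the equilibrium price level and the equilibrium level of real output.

p = 174, y = 500

Set AD = SRAS: 1196 − 4p = 8p − 892, so 2088 = 12p and p = 174.
Then y = 1196 − 4·174 = 500.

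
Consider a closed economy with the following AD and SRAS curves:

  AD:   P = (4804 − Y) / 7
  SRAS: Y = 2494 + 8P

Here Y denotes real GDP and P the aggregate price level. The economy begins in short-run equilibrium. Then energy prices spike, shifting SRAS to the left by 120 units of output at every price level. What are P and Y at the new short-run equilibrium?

P = 162, Y = 3670

This is a negative supply shock: SRAS shifts left.
New SRAS: Y = 2374 + 8P.
Set AD = SRAS: 4804 − 7P = 2374 + 8P, so 2430 = 15P and P = 162.
Y = 4804 − 7·162 = 3670.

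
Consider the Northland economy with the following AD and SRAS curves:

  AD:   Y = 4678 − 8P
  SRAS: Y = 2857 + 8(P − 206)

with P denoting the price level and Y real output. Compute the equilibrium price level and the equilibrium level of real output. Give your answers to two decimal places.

Write SRAS as Y = 2857 + 8P − 1648 = 1209 + 8P.
Set AD = SRAS: 4678 − 8P = 1209 + 8P, so 3469 = 16P and P = 216.81.
Substituting into AD, Y = 4678 − 8P = 2943.50.

P = 216.81, Y = 2943.50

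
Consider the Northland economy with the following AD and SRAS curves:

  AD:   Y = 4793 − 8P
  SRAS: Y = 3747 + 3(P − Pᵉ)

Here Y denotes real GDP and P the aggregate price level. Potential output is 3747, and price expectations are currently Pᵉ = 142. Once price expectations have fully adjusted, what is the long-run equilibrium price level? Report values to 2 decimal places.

Long-run P = 130.75

Short run: with Pᵉ = 142, SRAS is Y = 3321 + 3P. Setting AD = SRAS gives 1472 = 11P, so P = 133.82 and Y = 4793 − 8P = 3722.45.
Output 3722.45 is below potential 3747, so over time expected prices fall and SRAS shifts right until Y returns to 3747.
Long run: Y = 3747 on the AD curve gives 3747 = 4793 − 8P, so P = 130.75.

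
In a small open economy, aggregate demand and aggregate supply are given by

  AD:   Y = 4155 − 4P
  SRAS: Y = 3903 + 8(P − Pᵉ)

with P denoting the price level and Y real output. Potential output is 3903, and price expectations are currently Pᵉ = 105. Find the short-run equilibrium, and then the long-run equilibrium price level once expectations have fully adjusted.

Short run: P = 91, Y = 3791. Long run: P = 63.

Short run: with Pᵉ = 105, SRAS is Y = 3063 + 8P. Setting AD = SRAS gives 1092 = 12P, so P = 91 and Y = 4155 − 4·91 = 3791.
Output 3791 is below potential 3903, so over time expected prices fall and SRAS shifts right until Y returns to 3903.
Long run: Y = 3903 on the AD curve gives 3903 = 4155 − 4P, so P = 63.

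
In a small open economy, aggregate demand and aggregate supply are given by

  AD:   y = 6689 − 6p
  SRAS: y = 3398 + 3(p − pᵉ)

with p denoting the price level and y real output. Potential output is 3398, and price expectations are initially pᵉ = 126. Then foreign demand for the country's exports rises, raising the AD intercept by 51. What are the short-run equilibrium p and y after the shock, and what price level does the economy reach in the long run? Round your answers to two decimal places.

AD shifts right: new AD is y = 6740 − 6p. With pᵉ = 126, SRAS is y = 3020 + 3p.
Short run: 6740 − 6p = 3020 + 3p gives 3720 = 9p, so p = 413.33 and y = 6740 − 6p = 4260.00.
y = 4260.00 is above potential 3398; expectations adjust and SRAS shifts left until y = 3398.
Long run: on the new AD curve, 3398 = 6740 − 6p gives p = 557.00.

Short run: p = 413.33, y = 4260.00. Long run: p = 557.00.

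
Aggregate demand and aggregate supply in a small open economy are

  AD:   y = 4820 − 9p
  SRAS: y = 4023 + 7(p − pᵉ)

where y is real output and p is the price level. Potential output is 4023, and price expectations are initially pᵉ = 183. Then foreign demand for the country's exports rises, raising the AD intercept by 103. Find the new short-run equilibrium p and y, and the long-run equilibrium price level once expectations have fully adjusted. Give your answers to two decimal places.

Short run: p = 136.31, y = 3696.19. Long run: p = 100.00.

AD shifts right: new AD is y = 4923 − 9p. With pᵉ = 183, SRAS is y = 2742 + 7p.
Short run: 4923 − 9p = 2742 + 7p gives 2181 = 16p, so p = 136.31 and y = 4923 − 9p = 3696.19.
y = 3696.19 is below potential 4023; expectations adjust and SRAS shifts right until y = 4023.
Long run: on the new AD curve, 4023 = 4923 − 9p gives p = 100.00.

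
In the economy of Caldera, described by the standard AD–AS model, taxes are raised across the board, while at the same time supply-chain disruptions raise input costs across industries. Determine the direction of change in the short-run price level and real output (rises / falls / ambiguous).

Price level: ambiguous; output: falls

The first event is a negative demand shock: AD shifts left, which by itself pushes P down and Y down.
The second is an adverse supply shock: SRAS shifts left, which by itself pushes P up and Y down.
The two shocks push P in opposite directions, so the effect on P is ambiguous. Both shocks push Y down, so Y falls.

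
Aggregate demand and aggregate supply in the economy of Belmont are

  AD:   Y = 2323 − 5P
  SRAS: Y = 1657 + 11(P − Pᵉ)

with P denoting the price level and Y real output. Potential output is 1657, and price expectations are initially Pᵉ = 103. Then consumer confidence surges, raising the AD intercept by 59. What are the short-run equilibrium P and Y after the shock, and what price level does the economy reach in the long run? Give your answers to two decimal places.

AD shifts right: new AD is Y = 2382 − 5P. With Pᵉ = 103, SRAS is Y = 524 + 11P.
Short run: 2382 − 5P = 524 + 11P gives 1858 = 16P, so P = 116.13 and Y = 2382 − 5P = 1801.38.
Y = 1801.38 is above potential 1657; expectations adjust and SRAS shifts left until Y = 1657.
Long run: on the new AD curve, 1657 = 2382 − 5P gives P = 145.00.

Short run: P = 116.13, Y = 1801.38. Long run: P = 145.00.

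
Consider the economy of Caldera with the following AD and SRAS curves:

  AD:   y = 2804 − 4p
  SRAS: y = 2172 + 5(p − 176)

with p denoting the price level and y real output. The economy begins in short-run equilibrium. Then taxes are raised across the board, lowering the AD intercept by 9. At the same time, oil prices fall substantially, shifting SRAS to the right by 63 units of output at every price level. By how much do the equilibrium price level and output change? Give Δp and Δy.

After both shocks: AD is y = 2795 − 4p and SRAS is y = 1355 + 5p.
Setting them equal: 1440 = 9p, so p = 160.
y = 2795 − 4·160 = 2155.
Initially p = 168, y = 2132, so Δp = -8 and Δy = +23.

Δp = -8, Δy = +23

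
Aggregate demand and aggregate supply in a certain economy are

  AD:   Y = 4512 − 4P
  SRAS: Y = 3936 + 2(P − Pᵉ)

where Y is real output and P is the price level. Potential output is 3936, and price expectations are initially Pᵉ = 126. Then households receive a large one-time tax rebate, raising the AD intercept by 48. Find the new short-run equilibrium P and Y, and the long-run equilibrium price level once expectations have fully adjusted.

Short run: P = 146, Y = 3976. Long run: P = 156.

AD shifts right: new AD is Y = 4560 − 4P. With Pᵉ = 126, SRAS is Y = 3684 + 2P.
Short run: 4560 − 4P = 3684 + 2P gives 876 = 6P, so P = 146 and Y = 4560 − 4·146 = 3976.
Y = 3976 is above potential 3936; expectations adjust and SRAS shifts left until Y = 3936.
Long run: on the new AD curve, 3936 = 4560 − 4P gives P = 156.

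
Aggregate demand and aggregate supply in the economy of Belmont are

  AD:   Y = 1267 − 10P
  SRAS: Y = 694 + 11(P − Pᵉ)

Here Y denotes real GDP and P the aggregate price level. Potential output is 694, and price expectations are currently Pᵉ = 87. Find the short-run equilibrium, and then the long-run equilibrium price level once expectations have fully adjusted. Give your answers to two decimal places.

Short run: P = 72.86, Y = 538.43. Long run: P = 57.30.

Short run: with Pᵉ = 87, SRAS is Y = 11P − 263. Setting AD = SRAS gives 1530 = 21P, so P = 72.86 and Y = 1267 − 10P = 538.43.
Output 538.43 is below potential 694, so over time expected prices fall and SRAS shifts right until Y returns to 694.
Long run: Y = 694 on the AD curve gives 694 = 1267 − 10P, so P = 57.30.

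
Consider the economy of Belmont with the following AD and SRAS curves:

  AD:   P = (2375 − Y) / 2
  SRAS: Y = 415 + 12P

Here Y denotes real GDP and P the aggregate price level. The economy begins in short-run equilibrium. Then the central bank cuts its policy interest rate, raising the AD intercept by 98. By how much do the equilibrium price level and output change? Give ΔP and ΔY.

ΔP = +7, ΔY = +84

This is a positive demand shock: AD shifts right.
New AD: Y = 2473 − 2P.
Set AD = SRAS: 2473 − 2P = 415 + 12P, so 2058 = 14P and P = 147.
Y = 2473 − 2·147 = 2179.
Initially P = 140, Y = 2095, so ΔP = +7 and ΔY = +84.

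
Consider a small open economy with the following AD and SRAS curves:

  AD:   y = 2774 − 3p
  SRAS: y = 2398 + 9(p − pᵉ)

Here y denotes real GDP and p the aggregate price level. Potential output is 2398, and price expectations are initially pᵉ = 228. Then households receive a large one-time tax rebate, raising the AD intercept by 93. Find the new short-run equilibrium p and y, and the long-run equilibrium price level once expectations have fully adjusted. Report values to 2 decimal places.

Short run: p = 210.08, y = 2236.75. Long run: p = 156.33.

AD shifts right: new AD is y = 2867 − 3p. With pᵉ = 228, SRAS is y = 346 + 9p.
Short run: 2867 − 3p = 346 + 9p gives 2521 = 12p, so p = 210.08 and y = 2867 − 3p = 2236.75.
y = 2236.75 is below potential 2398; expectations adjust and SRAS shifts right until y = 2398.
Long run: on the new AD curve, 2398 = 2867 − 3p gives p = 156.33.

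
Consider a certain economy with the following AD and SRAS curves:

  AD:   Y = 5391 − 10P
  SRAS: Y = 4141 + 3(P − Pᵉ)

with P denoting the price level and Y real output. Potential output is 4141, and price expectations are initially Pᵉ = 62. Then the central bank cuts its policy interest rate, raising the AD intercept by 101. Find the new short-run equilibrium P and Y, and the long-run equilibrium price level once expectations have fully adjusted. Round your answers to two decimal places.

AD shifts right: new AD is Y = 5492 − 10P. With Pᵉ = 62, SRAS is Y = 3955 + 3P.
Short run: 5492 − 10P = 3955 + 3P gives 1537 = 13P, so P = 118.23 and Y = 5492 − 10P = 4309.69.
Y = 4309.69 is above potential 4141; expectations adjust and SRAS shifts left until Y = 4141.
Long run: on the new AD curve, 4141 = 5492 − 10P gives P = 135.10.

Short run: P = 118.23, Y = 4309.69. Long run: P = 135.10.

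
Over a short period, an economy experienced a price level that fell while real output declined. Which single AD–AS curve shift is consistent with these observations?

AD shifted left

P fell and Y fell. An AD shift moves P and Y in the same direction; an SRAS shift moves them in opposite directions.
Here P and Y moved in the same direction, so the AD curve shifted.
Since Y fell, AD shifted left.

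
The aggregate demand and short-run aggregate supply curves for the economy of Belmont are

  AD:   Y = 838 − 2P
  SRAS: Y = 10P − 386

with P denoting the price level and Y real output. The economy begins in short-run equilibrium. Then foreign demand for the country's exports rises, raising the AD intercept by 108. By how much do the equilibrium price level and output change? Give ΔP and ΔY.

This is a positive demand shock: AD shifts right.
New AD: Y = 946 − 2P.
Set AD = SRAS: 946 − 2P = 10P − 386, so 1332 = 12P and P = 111.
Y = 946 − 2·111 = 724.
Initially P = 102, Y = 634, so ΔP = +9 and ΔY = +90.

ΔP = +9, ΔY = +90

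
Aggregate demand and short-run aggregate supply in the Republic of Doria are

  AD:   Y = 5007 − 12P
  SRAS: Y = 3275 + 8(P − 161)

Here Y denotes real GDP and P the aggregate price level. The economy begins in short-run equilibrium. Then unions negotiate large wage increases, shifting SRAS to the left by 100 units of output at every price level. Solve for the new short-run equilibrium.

This is a negative supply shock: SRAS shifts left.
New SRAS: Y = 1887 + 8P.
Set AD = SRAS: 5007 − 12P = 1887 + 8P, so 3120 = 20P and P = 156.
Y = 5007 − 12·156 = 3135.

P = 156, Y = 3135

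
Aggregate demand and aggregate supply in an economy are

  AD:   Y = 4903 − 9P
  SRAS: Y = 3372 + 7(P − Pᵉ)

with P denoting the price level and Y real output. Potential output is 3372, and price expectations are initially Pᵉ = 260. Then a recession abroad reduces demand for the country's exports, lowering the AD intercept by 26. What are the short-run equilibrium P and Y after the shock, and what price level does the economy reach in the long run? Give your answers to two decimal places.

Short run: P = 207.81, Y = 3006.69. Long run: P = 167.22.

AD shifts left: new AD is Y = 4877 − 9P. With Pᵉ = 260, SRAS is Y = 1552 + 7P.
Short run: 4877 − 9P = 1552 + 7P gives 3325 = 16P, so P = 207.81 and Y = 4877 − 9P = 3006.69.
Y = 3006.69 is below potential 3372; expectations adjust and SRAS shifts right until Y = 3372.
Long run: on the new AD curve, 3372 = 4877 − 9P gives P = 167.22.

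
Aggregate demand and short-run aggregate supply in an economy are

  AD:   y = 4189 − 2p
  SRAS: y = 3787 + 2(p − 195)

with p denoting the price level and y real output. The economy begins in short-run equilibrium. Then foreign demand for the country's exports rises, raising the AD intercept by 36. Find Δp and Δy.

Δp = +9, Δy = +18

This is a positive demand shock: AD shifts right.
New AD: y = 4225 − 2p.
SRAS can be written y = 3397 + 2p.
Set AD = SRAS: 4225 − 2p = 3397 + 2p, so 828 = 4p and p = 207.
y = 4225 − 2·207 = 3811.
Initially p = 198, y = 3793, so Δp = +9 and Δy = +18.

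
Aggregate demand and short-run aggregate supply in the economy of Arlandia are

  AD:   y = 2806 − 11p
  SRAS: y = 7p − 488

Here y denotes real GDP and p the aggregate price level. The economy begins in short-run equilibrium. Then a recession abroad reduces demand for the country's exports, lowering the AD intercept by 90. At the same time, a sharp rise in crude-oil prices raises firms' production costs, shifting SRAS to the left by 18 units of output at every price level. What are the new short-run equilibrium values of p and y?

p = 179, y = 747

After both shocks: AD is y = 2716 − 11p and SRAS is y = 7p − 506.
Setting them equal: 3222 = 18p, so p = 179.
y = 2716 − 11·179 = 747.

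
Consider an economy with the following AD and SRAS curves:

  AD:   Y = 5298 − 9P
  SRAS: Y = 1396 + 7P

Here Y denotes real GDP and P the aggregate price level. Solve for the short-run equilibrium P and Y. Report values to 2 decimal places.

Set AD = SRAS: 5298 − 9P = 1396 + 7P, so 3902 = 16P and P = 243.88.
Substituting into AD, Y = 5298 − 9P = 3103.13.

P = 243.88, Y = 3103.13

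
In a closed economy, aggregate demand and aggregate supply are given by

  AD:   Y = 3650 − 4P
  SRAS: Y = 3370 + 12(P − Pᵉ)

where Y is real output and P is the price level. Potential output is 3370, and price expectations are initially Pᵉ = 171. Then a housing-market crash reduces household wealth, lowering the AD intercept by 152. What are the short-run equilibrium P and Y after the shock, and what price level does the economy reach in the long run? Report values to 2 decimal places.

Short run: P = 136.25, Y = 2953.00. Long run: P = 32.00.

AD shifts left: new AD is Y = 3498 − 4P. With Pᵉ = 171, SRAS is Y = 1318 + 12P.
Short run: 3498 − 4P = 1318 + 12P gives 2180 = 16P, so P = 136.25 and Y = 3498 − 4P = 2953.00.
Y = 2953.00 is below potential 3370; expectations adjust and SRAS shifts right until Y = 3370.
Long run: on the new AD curve, 3370 = 3498 − 4P gives P = 32.00.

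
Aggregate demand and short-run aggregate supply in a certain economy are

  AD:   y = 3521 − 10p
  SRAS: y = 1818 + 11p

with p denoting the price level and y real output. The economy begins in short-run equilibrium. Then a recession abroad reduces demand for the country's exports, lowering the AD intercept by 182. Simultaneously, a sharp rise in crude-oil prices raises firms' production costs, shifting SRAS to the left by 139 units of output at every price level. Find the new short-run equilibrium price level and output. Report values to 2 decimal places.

p = 79.05, y = 2548.52

After both shocks: AD is y = 3339 − 10p and SRAS is y = 1679 + 11p.
Setting them equal: 1660 = 21p, so p = 79.05.
Substituting into AD, y = 2548.52.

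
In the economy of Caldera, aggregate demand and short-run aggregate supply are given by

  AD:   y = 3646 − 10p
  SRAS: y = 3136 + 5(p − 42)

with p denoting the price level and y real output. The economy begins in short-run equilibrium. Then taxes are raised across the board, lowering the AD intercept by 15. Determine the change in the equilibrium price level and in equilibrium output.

This is a negative demand shock: AD shifts left.
New AD: y = 3631 − 10p.
SRAS can be written y = 2926 + 5p.
Set AD = SRAS: 3631 − 10p = 2926 + 5p, so 705 = 15p and p = 47.
y = 3631 − 10·47 = 3161.
Initially p = 48, y = 3166, so Δp = -1 and Δy = -5.

Δp = -1, Δy = -5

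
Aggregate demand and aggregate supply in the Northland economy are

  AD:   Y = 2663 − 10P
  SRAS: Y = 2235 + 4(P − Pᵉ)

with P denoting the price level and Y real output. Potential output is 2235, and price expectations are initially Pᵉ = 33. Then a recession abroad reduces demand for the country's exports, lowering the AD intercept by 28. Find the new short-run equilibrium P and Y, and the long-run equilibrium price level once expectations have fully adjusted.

Short run: P = 38, Y = 2255. Long run: P = 40.

AD shifts left: new AD is Y = 2635 − 10P. With Pᵉ = 33, SRAS is Y = 2103 + 4P.
Short run: 2635 − 10P = 2103 + 4P gives 532 = 14P, so P = 38 and Y = 2635 − 10·38 = 2255.
Y = 2255 is above potential 2235; expectations adjust and SRAS shifts left until Y = 2235.
Long run: on the new AD curve, 2235 = 2635 − 10P gives P = 40.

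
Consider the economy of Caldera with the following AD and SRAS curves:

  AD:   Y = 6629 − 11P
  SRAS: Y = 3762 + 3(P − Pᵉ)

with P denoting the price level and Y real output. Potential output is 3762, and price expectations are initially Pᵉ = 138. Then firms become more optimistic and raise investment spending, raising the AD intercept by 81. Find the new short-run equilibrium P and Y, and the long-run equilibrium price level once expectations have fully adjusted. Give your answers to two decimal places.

AD shifts right: new AD is Y = 6710 − 11P. With Pᵉ = 138, SRAS is Y = 3348 + 3P.
Short run: 6710 − 11P = 3348 + 3P gives 3362 = 14P, so P = 240.14 and Y = 6710 − 11P = 4068.43.
Y = 4068.43 is above potential 3762; expectations adjust and SRAS shifts left until Y = 3762.
Long run: on the new AD curve, 3762 = 6710 − 11P gives P = 268.00.

Short run: P = 240.14, Y = 4068.43. Long run: P = 268.00.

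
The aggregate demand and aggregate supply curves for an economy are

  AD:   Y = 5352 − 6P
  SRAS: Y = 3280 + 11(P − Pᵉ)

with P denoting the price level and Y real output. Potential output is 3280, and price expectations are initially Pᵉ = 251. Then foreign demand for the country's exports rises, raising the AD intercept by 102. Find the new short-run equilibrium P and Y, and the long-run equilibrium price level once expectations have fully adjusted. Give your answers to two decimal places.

Short run: P = 290.29, Y = 3712.24. Long run: P = 362.33.

AD shifts right: new AD is Y = 5454 − 6P. With Pᵉ = 251, SRAS is Y = 519 + 11P.
Short run: 5454 − 6P = 519 + 11P gives 4935 = 17P, so P = 290.29 and Y = 5454 − 6P = 3712.24.
Y = 3712.24 is above potential 3280; expectations adjust and SRAS shifts left until Y = 3280.
Long run: on the new AD curve, 3280 = 5454 − 6P gives P = 362.33.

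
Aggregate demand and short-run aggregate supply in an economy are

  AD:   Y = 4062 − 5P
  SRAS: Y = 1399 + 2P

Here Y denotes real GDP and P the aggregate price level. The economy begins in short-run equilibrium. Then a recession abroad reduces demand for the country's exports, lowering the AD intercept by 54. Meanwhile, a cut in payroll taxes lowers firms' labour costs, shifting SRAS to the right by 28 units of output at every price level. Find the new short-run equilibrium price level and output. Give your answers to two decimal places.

P = 368.71, Y = 2164.43

After both shocks: AD is Y = 4008 − 5P and SRAS is Y = 1427 + 2P.
Setting them equal: 2581 = 7P, so P = 368.71.
Substituting into AD, Y = 2164.43.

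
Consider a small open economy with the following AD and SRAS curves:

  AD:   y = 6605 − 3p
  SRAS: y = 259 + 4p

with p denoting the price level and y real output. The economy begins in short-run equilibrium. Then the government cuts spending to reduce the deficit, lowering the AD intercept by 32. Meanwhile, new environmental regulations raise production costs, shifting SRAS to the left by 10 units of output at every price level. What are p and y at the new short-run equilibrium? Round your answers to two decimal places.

p = 903.43, y = 3862.71

After both shocks: AD is y = 6573 − 3p and SRAS is y = 249 + 4p.
Setting them equal: 6324 = 7p, so p = 903.43.
Substituting into AD, y = 3862.71.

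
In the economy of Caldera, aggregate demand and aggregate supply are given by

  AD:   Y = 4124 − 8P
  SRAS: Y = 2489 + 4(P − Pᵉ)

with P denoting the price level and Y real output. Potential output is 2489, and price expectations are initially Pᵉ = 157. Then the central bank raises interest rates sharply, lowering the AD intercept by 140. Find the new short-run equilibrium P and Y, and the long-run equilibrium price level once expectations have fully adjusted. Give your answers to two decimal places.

Short run: P = 176.92, Y = 2568.67. Long run: P = 186.88.

AD shifts left: new AD is Y = 3984 − 8P. With Pᵉ = 157, SRAS is Y = 1861 + 4P.
Short run: 3984 − 8P = 1861 + 4P gives 2123 = 12P, so P = 176.92 and Y = 3984 − 8P = 2568.67.
Y = 2568.67 is above potential 2489; expectations adjust and SRAS shifts left until Y = 2489.
Long run: on the new AD curve, 2489 = 3984 − 8P gives P = 186.88.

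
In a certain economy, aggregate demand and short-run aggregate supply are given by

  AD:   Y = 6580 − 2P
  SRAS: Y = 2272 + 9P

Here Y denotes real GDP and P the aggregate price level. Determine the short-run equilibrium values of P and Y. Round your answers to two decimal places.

P = 391.64, Y = 5796.73

Set AD = SRAS: 6580 − 2P = 2272 + 9P, so 4308 = 11P and P = 391.64.
Substituting into AD, Y = 6580 − 2P = 5796.73.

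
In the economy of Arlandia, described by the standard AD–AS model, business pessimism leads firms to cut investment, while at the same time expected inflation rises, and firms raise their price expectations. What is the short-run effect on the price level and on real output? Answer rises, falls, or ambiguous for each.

Price level: ambiguous; output: falls

The first event is a negative demand shock: AD shifts left, which by itself pushes P down and Y down.
The second is an adverse supply shock: SRAS shifts left, which by itself pushes P up and Y down.
The two shocks push P in opposite directions, so the effect on P is ambiguous. Both shocks push Y down, so Y falls.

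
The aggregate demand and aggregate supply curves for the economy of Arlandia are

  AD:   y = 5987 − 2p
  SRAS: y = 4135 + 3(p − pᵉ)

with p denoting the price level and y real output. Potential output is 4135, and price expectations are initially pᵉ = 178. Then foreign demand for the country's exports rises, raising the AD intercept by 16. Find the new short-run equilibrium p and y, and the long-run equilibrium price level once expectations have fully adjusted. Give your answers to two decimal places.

AD shifts right: new AD is y = 6003 − 2p. With pᵉ = 178, SRAS is y = 3601 + 3p.
Short run: 6003 − 2p = 3601 + 3p gives 2402 = 5p, so p = 480.40 and y = 6003 − 2p = 5042.20.
y = 5042.20 is above potential 4135; expectations adjust and SRAS shifts left until y = 4135.
Long run: on the new AD curve, 4135 = 6003 − 2p gives p = 934.00.

Short run: p = 480.40, y = 5042.20. Long run: p = 934.00.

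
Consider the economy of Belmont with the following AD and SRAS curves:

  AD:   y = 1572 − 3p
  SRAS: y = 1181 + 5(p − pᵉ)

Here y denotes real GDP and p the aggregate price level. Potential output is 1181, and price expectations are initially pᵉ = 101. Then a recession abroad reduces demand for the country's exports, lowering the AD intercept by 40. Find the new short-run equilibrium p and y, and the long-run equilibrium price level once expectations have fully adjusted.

Short run: p = 107, y = 1211. Long run: p = 117.

AD shifts left: new AD is y = 1532 − 3p. With pᵉ = 101, SRAS is y = 676 + 5p.
Short run: 1532 − 3p = 676 + 5p gives 856 = 8p, so p = 107 and y = 1532 − 3·107 = 1211.
y = 1211 is above potential 1181; expectations adjust and SRAS shifts left until y = 1181.
Long run: on the new AD curve, 1181 = 1532 − 3p gives p = 117.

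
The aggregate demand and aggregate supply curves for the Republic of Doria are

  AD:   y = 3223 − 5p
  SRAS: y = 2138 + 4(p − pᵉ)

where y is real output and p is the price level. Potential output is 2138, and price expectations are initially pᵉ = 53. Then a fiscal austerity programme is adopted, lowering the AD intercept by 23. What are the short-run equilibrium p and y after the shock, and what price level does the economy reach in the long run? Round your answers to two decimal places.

Short run: p = 141.56, y = 2492.22. Long run: p = 212.40.

AD shifts left: new AD is y = 3200 − 5p. With pᵉ = 53, SRAS is y = 1926 + 4p.
Short run: 3200 − 5p = 1926 + 4p gives 1274 = 9p, so p = 141.56 and y = 3200 − 5p = 2492.22.
y = 2492.22 is above potential 2138; expectations adjust and SRAS shifts left until y = 2138.
Long run: on the new AD curve, 2138 = 3200 − 5p gives p = 212.40.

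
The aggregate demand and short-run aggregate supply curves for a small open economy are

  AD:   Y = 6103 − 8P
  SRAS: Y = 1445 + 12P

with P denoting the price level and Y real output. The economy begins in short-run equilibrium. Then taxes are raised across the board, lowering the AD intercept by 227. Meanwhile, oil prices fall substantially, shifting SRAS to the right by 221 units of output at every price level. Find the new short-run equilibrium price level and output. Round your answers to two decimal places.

P = 210.50, Y = 4192.00

After both shocks: AD is Y = 5876 − 8P and SRAS is Y = 1666 + 12P.
Setting them equal: 4210 = 20P, so P = 210.50.
Substituting into AD, Y = 4192.00.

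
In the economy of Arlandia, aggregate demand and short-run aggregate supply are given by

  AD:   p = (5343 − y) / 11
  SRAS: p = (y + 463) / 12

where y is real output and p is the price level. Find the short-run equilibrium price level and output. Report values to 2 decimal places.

p = 252.43, y = 2566.22

Rearrange AD to y = 5343 − 11p.
Rearrange SRAS to y = 12p − 463.
Set AD = SRAS: 5343 − 11p = 12p − 463, so 5806 = 23p and p = 252.43.
Substituting into AD, y = 5343 − 11p = 2566.22.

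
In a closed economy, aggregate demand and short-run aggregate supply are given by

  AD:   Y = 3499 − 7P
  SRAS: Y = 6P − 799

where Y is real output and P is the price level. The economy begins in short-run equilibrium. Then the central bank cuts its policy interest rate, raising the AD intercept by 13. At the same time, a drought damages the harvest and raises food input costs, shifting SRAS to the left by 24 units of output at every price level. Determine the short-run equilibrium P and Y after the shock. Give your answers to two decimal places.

P = 333.46, Y = 1177.77

After both shocks: AD is Y = 3512 − 7P and SRAS is Y = 6P − 823.
Setting them equal: 4335 = 13P, so P = 333.46.
Substituting into AD, Y = 1177.77.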